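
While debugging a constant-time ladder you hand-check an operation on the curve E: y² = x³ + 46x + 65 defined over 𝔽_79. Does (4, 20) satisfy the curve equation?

y² = 20² ≡ 5; x³ + 46x + 65 = 313 ≡ 76 (mod 79). 5 ≠ 76.

no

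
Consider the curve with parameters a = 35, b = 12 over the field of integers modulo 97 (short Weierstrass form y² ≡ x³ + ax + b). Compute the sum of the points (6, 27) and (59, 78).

(6, 27) + (59, 78). λ = (78 - 27)/(59 - 6) ≡ 51/53 mod 97. 53⁻¹ ≡ 11 (mod 97) since 53·11 = 583 ≡ 1, so λ ≡ 76.
  x = λ² - 6 - 59 = 5776 - 65 ≡ 85; y = λ·(6 - 85) - 27 ≡ 80. → (85, 80)

(85, 80)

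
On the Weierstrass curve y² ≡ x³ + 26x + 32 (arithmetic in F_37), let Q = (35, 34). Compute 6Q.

Repeated addition: build up to 6Q.
2Q: tangent at (35, 34): λ = (3·35² + 26)/(2·34) ≡ 1/31. 31⁻¹ ≡ 6 (mod 37) since 31·6 = 186 ≡ 1, so λ ≡ 1·6 ≡ 6.
  x = λ² - 35 - 35 = 36 - 70 ≡ 3; y = λ·(35 - 3) - 34 ≡ 10. → (3, 10)
3Q: (3, 10) + (35, 34). λ = (34 - 10)/(35 - 3) ≡ 24/32 mod 37. 32⁻¹ ≡ 22 (mod 37), so λ ≡ 10.
  x = λ² - 3 - 35 = 100 - 38 ≡ 25; y = λ·(3 - 25) - 10 ≡ 29. → (25, 29)
4Q: (25, 29) + (35, 34). λ = (34 - 29)/(35 - 25) ≡ 5/10 mod 37. 10⁻¹ ≡ 26 (mod 37), so λ ≡ 19.
  x = λ² - 25 - 35 = 361 - 60 ≡ 5; y = λ·(25 - 5) - 29 ≡ 18. → (5, 18)
5Q: (5, 18) + (35, 34). λ = (34 - 18)/(35 - 5) ≡ 16/30 mod 37. 30⁻¹ ≡ 21 (mod 37), so λ ≡ 3.
  x = λ² - 5 - 35 = 9 - 40 ≡ 6; y = λ·(5 - 6) - 18 ≡ 16. → (6, 16)
6Q: (6, 16) + (35, 34). λ = (34 - 16)/(35 - 6) ≡ 18/29 mod 37. 29⁻¹ ≡ 23 (mod 37) since 29·23 = 667 ≡ 1, so λ ≡ 7.
  x = λ² - 6 - 35 = 49 - 41 ≡ 8; y = λ·(6 - 8) - 16 ≡ 7. → (8, 7)

(8, 7)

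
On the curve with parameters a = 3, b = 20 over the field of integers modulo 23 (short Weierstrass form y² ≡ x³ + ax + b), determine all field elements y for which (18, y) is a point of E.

x³ + 3x + 20 = 5906 ≡ 18 (mod 23).
Square roots of 18 mod 23: 8 and 15 (since 8² = 64 ≡ 18).

8, 15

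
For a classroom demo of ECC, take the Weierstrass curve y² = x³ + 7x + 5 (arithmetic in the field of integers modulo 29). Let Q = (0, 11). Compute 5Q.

(3, 16)

Double-and-add on 5 = (101)₂. Start with Q = (0, 11) for the leading 1-bit.
double: tangent at (0, 11): λ = (3·0² + 7)/(2·11) ≡ 7/22. 22⁻¹ ≡ 4 (mod 29) since 22·4 = 88 ≡ 1, so λ ≡ 7·4 ≡ 28.
  x = λ² - 0 - 0 = 784 - 0 ≡ 1; y = λ·(0 - 1) - 11 ≡ 19. → (1, 19)
double: tangent at (1, 19): λ = (3·1² + 7)/(2·19) ≡ 10/9. 9⁻¹ ≡ 13 (mod 29), so λ ≡ 10·13 ≡ 14.
  x = λ² - 1 - 1 = 196 - 2 ≡ 20; y = λ·(1 - 20) - 19 ≡ 5. → (20, 5)
add Q: (20, 5) + (0, 11). λ = (11 - 5)/(0 - 20) ≡ 6/9 mod 29. 9⁻¹ ≡ 13 (mod 29), so λ ≡ 20.
  x = λ² - 20 - 0 = 400 - 20 ≡ 3; y = λ·(20 - 3) - 5 ≡ 16. → (3, 16)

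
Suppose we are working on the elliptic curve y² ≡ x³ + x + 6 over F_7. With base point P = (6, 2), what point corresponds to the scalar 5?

Double-and-add on 5 = (101)₂. Start with P = (6, 2) for the leading 1-bit.
double: tangent at (6, 2): λ = (3·6² + 1)/(2·2) ≡ 4/4. 4⁻¹ ≡ 2 (mod 7) since 4·2 = 8 ≡ 1, so λ ≡ 4·2 ≡ 1.
  x = λ² - 6 - 6 = 1 - 12 ≡ 3; y = λ·(6 - 3) - 2 ≡ 1. → (3, 1)
double: tangent at (3, 1): λ = (3·3² + 1)/(2·1) ≡ 0/2. 2⁻¹ ≡ 4 (mod 7), so λ ≡ 0·4 ≡ 0.
  x = λ² - 3 - 3 = 0 - 6 ≡ 1; y = λ·(3 - 1) - 1 ≡ 6. → (1, 6)
add P: (1, 6) + (6, 2). λ = (2 - 6)/(6 - 1) ≡ 3/5 mod 7. 5⁻¹ ≡ 3 (mod 7), so λ ≡ 2.
  x = λ² - 1 - 6 = 4 - 7 ≡ 4; y = λ·(1 - 4) - 6 ≡ 2. → (4, 2)

(4, 2)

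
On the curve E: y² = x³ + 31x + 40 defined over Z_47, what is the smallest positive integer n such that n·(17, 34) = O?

2P: tangent at (17, 34): λ = (3·17² + 31)/(2·34) ≡ 5/21. 21⁻¹ ≡ 9 (mod 47), so λ ≡ 5·9 ≡ 45.
  x = λ² - 17 - 17 = 2025 - 34 ≡ 17; y = λ·(17 - 17) - 34 ≡ 13. → (17, 13)
3P: (17, 13) + (17, 34): same x and y₁ ≡ -y₂, so the sum is O.
3P = O, so the order is 3.

3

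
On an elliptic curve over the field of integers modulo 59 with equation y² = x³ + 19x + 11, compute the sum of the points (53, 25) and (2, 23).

(52, 19)

(53, 25) + (2, 23). λ = (23 - 25)/(2 - 53) ≡ 57/8 mod 59. 8⁻¹ ≡ 37 (mod 59), so λ ≡ 44.
  x = λ² - 53 - 2 = 1936 - 55 ≡ 52; y = λ·(53 - 52) - 25 ≡ 19. → (52, 19)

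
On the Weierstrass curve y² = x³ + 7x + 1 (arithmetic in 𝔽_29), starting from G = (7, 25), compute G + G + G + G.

Repeated addition: build up to 4G.
2G: tangent at (7, 25): λ = (3·7² + 7)/(2·25) ≡ 9/21. 21⁻¹ ≡ 18 (mod 29), so λ ≡ 9·18 ≡ 17.
  x = λ² - 7 - 7 = 289 - 14 ≡ 14; y = λ·(7 - 14) - 25 ≡ 1. → (14, 1)
3G: (14, 1) + (7, 25). λ = (25 - 1)/(7 - 14) ≡ 24/22 mod 29. 22⁻¹ ≡ 4 (mod 29), so λ ≡ 9.
  x = λ² - 14 - 7 = 81 - 21 ≡ 2; y = λ·(14 - 2) - 1 ≡ 20. → (2, 20)
4G: (2, 20) + (7, 25). λ = (25 - 20)/(7 - 2) ≡ 5/5 mod 29. 5⁻¹ ≡ 6 (mod 29), so λ ≡ 1.
  x = λ² - 2 - 7 = 1 - 9 ≡ 21; y = λ·(2 - 21) - 20 ≡ 19. → (21, 19)

(21, 19)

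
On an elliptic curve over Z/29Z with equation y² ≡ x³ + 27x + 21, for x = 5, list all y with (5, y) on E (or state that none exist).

7, 22

x³ + 27x + 21 = 281 ≡ 20 (mod 29).
Square roots of 20 mod 29: 7 and 22 (since 7² = 49 ≡ 20).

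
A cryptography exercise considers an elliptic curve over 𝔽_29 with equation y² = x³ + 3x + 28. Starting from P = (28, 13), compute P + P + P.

Repeated addition: build up to 3P.
2P: tangent at (28, 13): λ = (3·28² + 3)/(2·13) ≡ 6/26. 26⁻¹ ≡ 19 (mod 29), so λ ≡ 6·19 ≡ 27.
  x = λ² - 28 - 28 = 729 - 56 ≡ 6; y = λ·(28 - 6) - 13 ≡ 1. → (6, 1)
3P: (6, 1) + (28, 13). λ = (13 - 1)/(28 - 6) ≡ 12/22 mod 29. 22⁻¹ ≡ 4 (mod 29), so λ ≡ 19.
  x = λ² - 6 - 28 = 361 - 34 ≡ 8; y = λ·(6 - 8) - 1 ≡ 19. → (8, 19)

(8, 19)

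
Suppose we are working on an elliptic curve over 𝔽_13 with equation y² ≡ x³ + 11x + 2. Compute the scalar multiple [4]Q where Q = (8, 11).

(8, 2)

Double-and-add on 4 = (100)₂. Start with Q = (8, 11) for the leading 1-bit.
double: tangent at (8, 11): λ = (3·8² + 11)/(2·11) ≡ 8/9. 9⁻¹ ≡ 3 (mod 13), so λ ≡ 8·3 ≡ 11.
  x = λ² - 8 - 8 = 121 - 16 ≡ 1; y = λ·(8 - 1) - 11 ≡ 1. → (1, 1)
double: tangent at (1, 1): λ = (3·1² + 11)/(2·1) ≡ 1/2. 2⁻¹ ≡ 7 (mod 13), so λ ≡ 1·7 ≡ 7.
  x = λ² - 1 - 1 = 49 - 2 ≡ 8; y = λ·(1 - 8) - 1 ≡ 2. → (8, 2)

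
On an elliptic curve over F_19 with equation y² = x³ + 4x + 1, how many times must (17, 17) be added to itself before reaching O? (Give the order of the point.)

2P: tangent at (17, 17): λ = (3·17² + 4)/(2·17) ≡ 16/15. 15⁻¹ ≡ 14 (mod 19) since 15·14 = 210 ≡ 1, so λ ≡ 16·14 ≡ 15.
  x = λ² - 17 - 17 = 225 - 34 ≡ 1; y = λ·(17 - 1) - 17 ≡ 14. → (1, 14)
3P: (1, 14) + (17, 17). λ = (17 - 14)/(17 - 1) ≡ 3/16 mod 19. 16⁻¹ ≡ 6 (mod 19), so λ ≡ 18.
  x = λ² - 1 - 17 = 324 - 18 ≡ 2; y = λ·(1 - 2) - 14 ≡ 6. → (2, 6)
4P: (2, 6) + (17, 17). λ = (17 - 6)/(17 - 2) ≡ 11/15 mod 19. 15⁻¹ ≡ 14 (mod 19), so λ ≡ 2.
  x = λ² - 2 - 17 = 4 - 19 ≡ 4; y = λ·(2 - 4) - 6 ≡ 9. → (4, 9)
5P: (4, 9) + (17, 17). λ = (17 - 9)/(17 - 4) ≡ 8/13 mod 19. 13⁻¹ ≡ 3 (mod 19), so λ ≡ 5.
  x = λ² - 4 - 17 = 25 - 21 ≡ 4; y = λ·(4 - 4) - 9 ≡ 10. → (4, 10)
6P: (4, 10) + (17, 17). λ = (17 - 10)/(17 - 4) ≡ 7/13 mod 19. 13⁻¹ ≡ 3 (mod 19), so λ ≡ 2.
  x = λ² - 4 - 17 = 4 - 21 ≡ 2; y = λ·(4 - 2) - 10 ≡ 13. → (2, 13)
7P: (2, 13) + (17, 17). λ = (17 - 13)/(17 - 2) ≡ 4/15 mod 19. 15⁻¹ ≡ 14 (mod 19), so λ ≡ 18.
  x = λ² - 2 - 17 = 324 - 19 ≡ 1; y = λ·(2 - 1) - 13 ≡ 5. → (1, 5)
8P: (1, 5) + (17, 17). λ = (17 - 5)/(17 - 1) ≡ 12/16 mod 19. 16⁻¹ ≡ 6 (mod 19), so λ ≡ 15.
  x = λ² - 1 - 17 = 225 - 18 ≡ 17; y = λ·(1 - 17) - 5 ≡ 2. → (17, 2)
9P: (17, 2) + (17, 17): same x and y₁ ≡ -y₂, so the sum is O.
9P = O, so the order is 9.

9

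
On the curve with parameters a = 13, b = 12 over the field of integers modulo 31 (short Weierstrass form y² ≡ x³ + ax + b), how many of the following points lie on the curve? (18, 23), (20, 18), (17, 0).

2

(18, 23): 23² ≡ 2, rhs ≡ 2 → on.
(20, 18): 18² ≡ 14, rhs ≡ 26 → off.
(17, 0): 0² ≡ 0, rhs ≡ 0 → on.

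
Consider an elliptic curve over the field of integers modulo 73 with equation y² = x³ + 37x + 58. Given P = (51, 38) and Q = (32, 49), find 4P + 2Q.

O

First 4P:
Repeated addition: build up to 4P.
2P: tangent at (51, 38): λ = (3·51² + 37)/(2·38) ≡ 29/3. 3⁻¹ ≡ 49 (mod 73), so λ ≡ 29·49 ≡ 34.
  x = λ² - 51 - 51 = 1156 - 102 ≡ 32; y = λ·(51 - 32) - 38 ≡ 24. → (32, 24)
3P: (32, 24) + (51, 38). λ = (38 - 24)/(51 - 32) ≡ 14/19 mod 73. 19⁻¹ ≡ 50 (mod 73), so λ ≡ 43.
  x = λ² - 32 - 51 = 1849 - 83 ≡ 14; y = λ·(32 - 14) - 24 ≡ 20. → (14, 20)
4P: (14, 20) + (51, 38). λ = (38 - 20)/(51 - 14) ≡ 18/37 mod 73. 37⁻¹ ≡ 2 (mod 73) since 37·2 = 74 ≡ 1, so λ ≡ 36.
  x = λ² - 14 - 51 = 1296 - 65 ≡ 63; y = λ·(14 - 63) - 20 ≡ 41. → (63, 41)
4P = (63, 41).
Next 2Q:
Repeated addition: build up to 2Q.
2Q: tangent at (32, 49): λ = (3·32² + 37)/(2·49) ≡ 43/25. 25⁻¹ ≡ 38 (mod 73) since 25·38 = 950 ≡ 1, so λ ≡ 43·38 ≡ 28.
  x = λ² - 32 - 32 = 784 - 64 ≡ 63; y = λ·(32 - 63) - 49 ≡ 32. → (63, 32)
2Q = (63, 32).
Finally 4P + 2Q:
(63, 41) + (63, 32): same x and y₁ ≡ -y₂, so the sum is the point at infinity.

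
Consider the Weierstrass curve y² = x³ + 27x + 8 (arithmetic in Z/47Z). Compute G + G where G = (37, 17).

tangent at (37, 17): λ = (3·37² + 27)/(2·17) ≡ 45/34. 34⁻¹ ≡ 18 (mod 47), so λ ≡ 45·18 ≡ 11.
  x = λ² - 37 - 37 = 121 - 74 ≡ 0; y = λ·(37 - 0) - 17 ≡ 14. → (0, 14)

(0, 14)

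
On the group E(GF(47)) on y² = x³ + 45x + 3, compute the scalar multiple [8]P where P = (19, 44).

Repeated addition: build up to 8P.
2P: tangent at (19, 44): λ = (3·19² + 45)/(2·44) ≡ 0/41. 41⁻¹ ≡ 39 (mod 47), so λ ≡ 0·39 ≡ 0.
  x = λ² - 19 - 19 = 0 - 38 ≡ 9; y = λ·(19 - 9) - 44 ≡ 3. → (9, 3)
3P: (9, 3) + (19, 44). λ = (44 - 3)/(19 - 9) ≡ 41/10 mod 47. 10⁻¹ ≡ 33 (mod 47), so λ ≡ 37.
  x = λ² - 9 - 19 = 1369 - 28 ≡ 25; y = λ·(9 - 25) - 3 ≡ 16. → (25, 16)
4P: (25, 16) + (19, 44). λ = (44 - 16)/(19 - 25) ≡ 28/41 mod 47. 41⁻¹ ≡ 39 (mod 47), so λ ≡ 11.
  x = λ² - 25 - 19 = 121 - 44 ≡ 30; y = λ·(25 - 30) - 16 ≡ 23. → (30, 23)
5P: (30, 23) + (19, 44). λ = (44 - 23)/(19 - 30) ≡ 21/36 mod 47. 36⁻¹ ≡ 17 (mod 47) since 36·17 = 612 ≡ 1, so λ ≡ 28.
  x = λ² - 30 - 19 = 784 - 49 ≡ 30; y = λ·(30 - 30) - 23 ≡ 24. → (30, 24)
6P: (30, 24) + (19, 44). λ = (44 - 24)/(19 - 30) ≡ 20/36 mod 47. 36⁻¹ ≡ 17 (mod 47) since 36·17 = 612 ≡ 1, so λ ≡ 11.
  x = λ² - 30 - 19 = 121 - 49 ≡ 25; y = λ·(30 - 25) - 24 ≡ 31. → (25, 31)
7P: (25, 31) + (19, 44). λ = (44 - 31)/(19 - 25) ≡ 13/41 mod 47. 41⁻¹ ≡ 39 (mod 47), so λ ≡ 37.
  x = λ² - 25 - 19 = 1369 - 44 ≡ 9; y = λ·(25 - 9) - 31 ≡ 44. → (9, 44)
8P: (9, 44) + (19, 44). λ = (44 - 44)/(19 - 9) ≡ 0/10 mod 47. 10⁻¹ ≡ 33 (mod 47), so λ ≡ 0.
  x = λ² - 9 - 19 = 0 - 28 ≡ 19; y = λ·(9 - 19) - 44 ≡ 3. → (19, 3)

(19, 3)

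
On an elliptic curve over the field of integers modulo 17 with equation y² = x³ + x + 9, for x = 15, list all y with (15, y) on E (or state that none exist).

x³ + 1x + 9 = 3399 ≡ 16 (mod 17).
Square roots of 16 mod 17: 4 and 13 (since 4² = 16 ≡ 16).

4, 13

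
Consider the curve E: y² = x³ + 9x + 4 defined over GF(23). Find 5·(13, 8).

Write Q = (13, 8).
Repeated addition: build up to 5Q.
2Q: tangent at (13, 8): λ = (3·13² + 9)/(2·8) ≡ 10/16. 16⁻¹ ≡ 13 (mod 23), so λ ≡ 10·13 ≡ 15.
  x = λ² - 13 - 13 = 225 - 26 ≡ 15; y = λ·(13 - 15) - 8 ≡ 8. → (15, 8)
3Q: (15, 8) + (13, 8). λ = (8 - 8)/(13 - 15) ≡ 0/21 mod 23. 21⁻¹ ≡ 11 (mod 23), so λ ≡ 0.
  x = λ² - 15 - 13 = 0 - 28 ≡ 18; y = λ·(15 - 18) - 8 ≡ 15. → (18, 15)
4Q: (18, 15) + (13, 8). λ = (8 - 15)/(13 - 18) ≡ 16/18 mod 23. 18⁻¹ ≡ 9 (mod 23), so λ ≡ 6.
  x = λ² - 18 - 13 = 36 - 31 ≡ 5; y = λ·(18 - 5) - 15 ≡ 17. → (5, 17)
5Q: (5, 17) + (13, 8). λ = (8 - 17)/(13 - 5) ≡ 14/8 mod 23. 8⁻¹ ≡ 3 (mod 23) since 8·3 = 24 ≡ 1, so λ ≡ 19.
  x = λ² - 5 - 13 = 361 - 18 ≡ 21; y = λ·(5 - 21) - 17 ≡ 1. → (21, 1)

(21, 1)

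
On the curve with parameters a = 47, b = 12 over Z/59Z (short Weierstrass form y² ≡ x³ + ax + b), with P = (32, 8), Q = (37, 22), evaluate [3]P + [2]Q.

First 3P:
Repeated addition: build up to 3P.
2P: tangent at (32, 8): λ = (3·32² + 47)/(2·8) ≡ 51/16. 16⁻¹ ≡ 48 (mod 59), so λ ≡ 51·48 ≡ 29.
  x = λ² - 32 - 32 = 841 - 64 ≡ 10; y = λ·(32 - 10) - 8 ≡ 40. → (10, 40)
3P: (10, 40) + (32, 8). λ = (8 - 40)/(32 - 10) ≡ 27/22 mod 59. 22⁻¹ ≡ 51 (mod 59), so λ ≡ 20.
  x = λ² - 10 - 32 = 400 - 42 ≡ 4; y = λ·(10 - 4) - 40 ≡ 21. → (4, 21)
3P = (4, 21).
Next 2Q:
Repeated addition: build up to 2Q.
2Q: tangent at (37, 22): λ = (3·37² + 47)/(2·22) ≡ 24/44. 44⁻¹ ≡ 55 (mod 59), so λ ≡ 24·55 ≡ 22.
  x = λ² - 37 - 37 = 484 - 74 ≡ 56; y = λ·(37 - 56) - 22 ≡ 32. → (56, 32)
2Q = (56, 32).
Finally 3P + 2Q:
(4, 21) + (56, 32). λ = (32 - 21)/(56 - 4) ≡ 11/52 mod 59. 52⁻¹ ≡ 42 (mod 59) since 52·42 = 2184 ≡ 1, so λ ≡ 49.
  x = λ² - 4 - 56 = 2401 - 60 ≡ 40; y = λ·(4 - 40) - 21 ≡ 44. → (40, 44)

(40, 44)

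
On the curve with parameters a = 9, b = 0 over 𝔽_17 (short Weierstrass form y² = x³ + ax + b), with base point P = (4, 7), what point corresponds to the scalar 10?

Repeated addition: build up to 10P.
2P: tangent at (4, 7): λ = (3·4² + 9)/(2·7) ≡ 6/14. 14⁻¹ ≡ 11 (mod 17) since 14·11 = 154 ≡ 1, so λ ≡ 6·11 ≡ 15.
  x = λ² - 4 - 4 = 225 - 8 ≡ 13; y = λ·(4 - 13) - 7 ≡ 11. → (13, 11)
3P: (13, 11) + (4, 7). λ = (7 - 11)/(4 - 13) ≡ 13/8 mod 17. 8⁻¹ ≡ 15 (mod 17) since 8·15 = 120 ≡ 1, so λ ≡ 8.
  x = λ² - 13 - 4 = 64 - 17 ≡ 13; y = λ·(13 - 13) - 11 ≡ 6. → (13, 6)
4P: (13, 6) + (4, 7). λ = (7 - 6)/(4 - 13) ≡ 1/8 mod 17. 8⁻¹ ≡ 15 (mod 17), so λ ≡ 15.
  x = λ² - 13 - 4 = 225 - 17 ≡ 4; y = λ·(13 - 4) - 6 ≡ 10. → (4, 10)
5P: (4, 10) + (4, 7): same x and y₁ ≡ -y₂, so the sum is the point at infinity.
6P: the point at infinity + (4, 7) = (4, 7) (identity).
7P: tangent at (4, 7): λ = (3·4² + 9)/(2·7) ≡ 6/14. 14⁻¹ ≡ 11 (mod 17) since 14·11 = 154 ≡ 1, so λ ≡ 6·11 ≡ 15.
  x = λ² - 4 - 4 = 225 - 8 ≡ 13; y = λ·(4 - 13) - 7 ≡ 11. → (13, 11)
8P: (13, 11) + (4, 7). λ = (7 - 11)/(4 - 13) ≡ 13/8 mod 17. 8⁻¹ ≡ 15 (mod 17), so λ ≡ 8.
  x = λ² - 13 - 4 = 64 - 17 ≡ 13; y = λ·(13 - 13) - 11 ≡ 6. → (13, 6)
9P: (13, 6) + (4, 7). λ = (7 - 6)/(4 - 13) ≡ 1/8 mod 17. 8⁻¹ ≡ 15 (mod 17), so λ ≡ 15.
  x = λ² - 13 - 4 = 225 - 17 ≡ 4; y = λ·(13 - 4) - 6 ≡ 10. → (4, 10)
10P: (4, 10) + (4, 7): same x and y₁ ≡ -y₂, so the sum is the point at infinity.

O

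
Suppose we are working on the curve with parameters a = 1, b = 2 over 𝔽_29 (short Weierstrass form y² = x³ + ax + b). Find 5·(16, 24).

Write G = (16, 24).
Double-and-add on 5 = (101)₂. Start with G = (16, 24) for the leading 1-bit.
double: tangent at (16, 24): λ = (3·16² + 1)/(2·24) ≡ 15/19. 19⁻¹ ≡ 26 (mod 29), so λ ≡ 15·26 ≡ 13.
  x = λ² - 16 - 16 = 169 - 32 ≡ 21; y = λ·(16 - 21) - 24 ≡ 27. → (21, 27)
double: tangent at (21, 27): λ = (3·21² + 1)/(2·27) ≡ 19/25. 25⁻¹ ≡ 7 (mod 29), so λ ≡ 19·7 ≡ 17.
  x = λ² - 21 - 21 = 289 - 42 ≡ 15; y = λ·(21 - 15) - 27 ≡ 17. → (15, 17)
add G: (15, 17) + (16, 24). λ = (24 - 17)/(16 - 15) ≡ 7/1 mod 29. 1⁻¹ ≡ 1 (mod 29) since 1·1 = 1 ≡ 1, so λ ≡ 7.
  x = λ² - 15 - 16 = 49 - 31 ≡ 18; y = λ·(15 - 18) - 17 ≡ 20. → (18, 20)

(18, 20)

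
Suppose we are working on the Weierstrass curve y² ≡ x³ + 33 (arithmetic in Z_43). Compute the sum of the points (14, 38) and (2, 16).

(14, 38) + (2, 16). λ = (16 - 38)/(2 - 14) ≡ 21/31 mod 43. 31⁻¹ ≡ 25 (mod 43) since 31·25 = 775 ≡ 1, so λ ≡ 9.
  x = λ² - 14 - 2 = 81 - 16 ≡ 22; y = λ·(14 - 22) - 38 ≡ 19. → (22, 19)

(22, 19)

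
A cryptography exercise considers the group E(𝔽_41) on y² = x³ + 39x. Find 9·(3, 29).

(29, 31)

Write G = (3, 29).
Repeated addition: build up to 9G.
2G: tangent at (3, 29): λ = (3·3² + 39)/(2·29) ≡ 25/17. 17⁻¹ ≡ 29 (mod 41), so λ ≡ 25·29 ≡ 28.
  x = λ² - 3 - 3 = 784 - 6 ≡ 40; y = λ·(3 - 40) - 29 ≡ 1. → (40, 1)
3G: (40, 1) + (3, 29). λ = (29 - 1)/(3 - 40) ≡ 28/4 mod 41. 4⁻¹ ≡ 31 (mod 41) since 4·31 = 124 ≡ 1, so λ ≡ 7.
  x = λ² - 40 - 3 = 49 - 43 ≡ 6; y = λ·(40 - 6) - 1 ≡ 32. → (6, 32)
4G: (6, 32) + (3, 29). λ = (29 - 32)/(3 - 6) ≡ 38/38 mod 41. 38⁻¹ ≡ 27 (mod 41), so λ ≡ 1.
  x = λ² - 6 - 3 = 1 - 9 ≡ 33; y = λ·(6 - 33) - 32 ≡ 23. → (33, 23)
5G: (33, 23) + (3, 29). λ = (29 - 23)/(3 - 33) ≡ 6/11 mod 41. 11⁻¹ ≡ 15 (mod 41), so λ ≡ 8.
  x = λ² - 33 - 3 = 64 - 36 ≡ 28; y = λ·(33 - 28) - 23 ≡ 17. → (28, 17)
6G: (28, 17) + (3, 29). λ = (29 - 17)/(3 - 28) ≡ 12/16 mod 41. 16⁻¹ ≡ 18 (mod 41), so λ ≡ 11.
  x = λ² - 28 - 3 = 121 - 31 ≡ 8; y = λ·(28 - 8) - 17 ≡ 39. → (8, 39)
7G: (8, 39) + (3, 29). λ = (29 - 39)/(3 - 8) ≡ 31/36 mod 41. 36⁻¹ ≡ 8 (mod 41), so λ ≡ 2.
  x = λ² - 8 - 3 = 4 - 11 ≡ 34; y = λ·(8 - 34) - 39 ≡ 32. → (34, 32)
8G: (34, 32) + (3, 29). λ = (29 - 32)/(3 - 34) ≡ 38/10 mod 41. 10⁻¹ ≡ 37 (mod 41) since 10·37 = 370 ≡ 1, so λ ≡ 12.
  x = λ² - 34 - 3 = 144 - 37 ≡ 25; y = λ·(34 - 25) - 32 ≡ 35. → (25, 35)
9G: (25, 35) + (3, 29). λ = (29 - 35)/(3 - 25) ≡ 35/19 mod 41. 19⁻¹ ≡ 13 (mod 41) since 19·13 = 247 ≡ 1, so λ ≡ 4.
  x = λ² - 25 - 3 = 16 - 28 ≡ 29; y = λ·(25 - 29) - 35 ≡ 31. → (29, 31)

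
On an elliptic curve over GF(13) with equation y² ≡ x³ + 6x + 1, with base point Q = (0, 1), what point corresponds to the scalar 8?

O

Repeated addition: build up to 8Q.
2Q: tangent at (0, 1): λ = (3·0² + 6)/(2·1) ≡ 6/2. 2⁻¹ ≡ 7 (mod 13), so λ ≡ 6·7 ≡ 3.
  x = λ² - 0 - 0 = 9 - 0 ≡ 9; y = λ·(0 - 9) - 1 ≡ 11. → (9, 11)
3Q: (9, 11) + (0, 1). λ = (1 - 11)/(0 - 9) ≡ 3/4 mod 13. 4⁻¹ ≡ 10 (mod 13) since 4·10 = 40 ≡ 1, so λ ≡ 4.
  x = λ² - 9 - 0 = 16 - 9 ≡ 7; y = λ·(9 - 7) - 11 ≡ 10. → (7, 10)
4Q: (7, 10) + (0, 1). λ = (1 - 10)/(0 - 7) ≡ 4/6 mod 13. 6⁻¹ ≡ 11 (mod 13) since 6·11 = 66 ≡ 1, so λ ≡ 5.
  x = λ² - 7 - 0 = 25 - 7 ≡ 5; y = λ·(7 - 5) - 10 ≡ 0. → (5, 0)
5Q: (5, 0) + (0, 1). λ = (1 - 0)/(0 - 5) ≡ 1/8 mod 13. 8⁻¹ ≡ 5 (mod 13), so λ ≡ 5.
  x = λ² - 5 - 0 = 25 - 5 ≡ 7; y = λ·(5 - 7) - 0 ≡ 3. → (7, 3)
6Q: (7, 3) + (0, 1). λ = (1 - 3)/(0 - 7) ≡ 11/6 mod 13. 6⁻¹ ≡ 11 (mod 13), so λ ≡ 4.
  x = λ² - 7 - 0 = 16 - 7 ≡ 9; y = λ·(7 - 9) - 3 ≡ 2. → (9, 2)
7Q: (9, 2) + (0, 1). λ = (1 - 2)/(0 - 9) ≡ 12/4 mod 13. 4⁻¹ ≡ 10 (mod 13), so λ ≡ 3.
  x = λ² - 9 - 0 = 9 - 9 ≡ 0; y = λ·(9 - 0) - 2 ≡ 12. → (0, 12)
8Q: (0, 12) + (0, 1): same x and y₁ ≡ -y₂, so the sum is O.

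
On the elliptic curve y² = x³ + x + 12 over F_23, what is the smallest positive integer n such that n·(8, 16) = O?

2P: tangent at (8, 16): λ = (3·8² + 1)/(2·16) ≡ 9/9. 9⁻¹ ≡ 18 (mod 23) since 9·18 = 162 ≡ 1, so λ ≡ 9·18 ≡ 1.
  x = λ² - 8 - 8 = 1 - 16 ≡ 8; y = λ·(8 - 8) - 16 ≡ 7. → (8, 7)
3P: (8, 7) + (8, 16): same x and y₁ ≡ -y₂, so the sum is O.
3P = O, so the order is 3.

3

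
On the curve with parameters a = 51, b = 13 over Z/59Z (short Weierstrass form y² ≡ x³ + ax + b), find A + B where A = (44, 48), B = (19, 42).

(44, 48) + (19, 42). λ = (42 - 48)/(19 - 44) ≡ 53/34 mod 59. 34⁻¹ ≡ 33 (mod 59), so λ ≡ 38.
  x = λ² - 44 - 19 = 1444 - 63 ≡ 24; y = λ·(44 - 24) - 48 ≡ 4. → (24, 4)

(24, 4)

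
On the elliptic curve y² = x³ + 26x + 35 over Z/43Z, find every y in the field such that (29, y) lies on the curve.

18, 25

x³ + 26x + 35 = 25178 ≡ 23 (mod 43).
Square roots of 23 mod 43: 18 and 25 (since 18² = 324 ≡ 23).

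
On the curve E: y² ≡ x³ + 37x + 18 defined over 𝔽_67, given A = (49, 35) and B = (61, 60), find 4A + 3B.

First 4A:
Repeated addition: build up to 4A.
2A: tangent at (49, 35): λ = (3·49² + 37)/(2·35) ≡ 4/3. 3⁻¹ ≡ 45 (mod 67), so λ ≡ 4·45 ≡ 46.
  x = λ² - 49 - 49 = 2116 - 98 ≡ 8; y = λ·(49 - 8) - 35 ≡ 42. → (8, 42)
3A: (8, 42) + (49, 35). λ = (35 - 42)/(49 - 8) ≡ 60/41 mod 67. 41⁻¹ ≡ 18 (mod 67) since 41·18 = 738 ≡ 1, so λ ≡ 8.
  x = λ² - 8 - 49 = 64 - 57 ≡ 7; y = λ·(8 - 7) - 42 ≡ 33. → (7, 33)
4A: (7, 33) + (49, 35). λ = (35 - 33)/(49 - 7) ≡ 2/42 mod 67. 42⁻¹ ≡ 8 (mod 67), so λ ≡ 16.
  x = λ² - 7 - 49 = 256 - 56 ≡ 66; y = λ·(7 - 66) - 33 ≡ 28. → (66, 28)
4A = (66, 28).
Next 3B:
Repeated addition: build up to 3B.
2B: tangent at (61, 60): λ = (3·61² + 37)/(2·60) ≡ 11/53. 53⁻¹ ≡ 43 (mod 67) since 53·43 = 2279 ≡ 1, so λ ≡ 11·43 ≡ 4.
  x = λ² - 61 - 61 = 16 - 122 ≡ 28; y = λ·(61 - 28) - 60 ≡ 5. → (28, 5)
3B: (28, 5) + (61, 60). λ = (60 - 5)/(61 - 28) ≡ 55/33 mod 67. 33⁻¹ ≡ 65 (mod 67) since 33·65 = 2145 ≡ 1, so λ ≡ 24.
  x = λ² - 28 - 61 = 576 - 89 ≡ 18; y = λ·(28 - 18) - 5 ≡ 34. → (18, 34)
3B = (18, 34).
Finally 4A + 3B:
(66, 28) + (18, 34). λ = (34 - 28)/(18 - 66) ≡ 6/19 mod 67. 19⁻¹ ≡ 60 (mod 67), so λ ≡ 25.
  x = λ² - 66 - 18 = 625 - 84 ≡ 5; y = λ·(66 - 5) - 28 ≡ 23. → (5, 23)

(5, 23)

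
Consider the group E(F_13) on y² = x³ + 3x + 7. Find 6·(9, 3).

(10, 7)

Write Q = (9, 3).
Repeated addition: build up to 6Q.
2Q: tangent at (9, 3): λ = (3·9² + 3)/(2·3) ≡ 12/6. 6⁻¹ ≡ 11 (mod 13), so λ ≡ 12·11 ≡ 2.
  x = λ² - 9 - 9 = 4 - 18 ≡ 12; y = λ·(9 - 12) - 3 ≡ 4. → (12, 4)
3Q: (12, 4) + (9, 3). λ = (3 - 4)/(9 - 12) ≡ 12/10 mod 13. 10⁻¹ ≡ 4 (mod 13), so λ ≡ 9.
  x = λ² - 12 - 9 = 81 - 21 ≡ 8; y = λ·(12 - 8) - 4 ≡ 6. → (8, 6)
4Q: (8, 6) + (9, 3). λ = (3 - 6)/(9 - 8) ≡ 10/1 mod 13. 1⁻¹ ≡ 1 (mod 13), so λ ≡ 10.
  x = λ² - 8 - 9 = 100 - 17 ≡ 5; y = λ·(8 - 5) - 6 ≡ 11. → (5, 11)
5Q: (5, 11) + (9, 3). λ = (3 - 11)/(9 - 5) ≡ 5/4 mod 13. 4⁻¹ ≡ 10 (mod 13), so λ ≡ 11.
  x = λ² - 5 - 9 = 121 - 14 ≡ 3; y = λ·(5 - 3) - 11 ≡ 11. → (3, 11)
6Q: (3, 11) + (9, 3). λ = (3 - 11)/(9 - 3) ≡ 5/6 mod 13. 6⁻¹ ≡ 11 (mod 13), so λ ≡ 3.
  x = λ² - 3 - 9 = 9 - 12 ≡ 10; y = λ·(3 - 10) - 11 ≡ 7. → (10, 7)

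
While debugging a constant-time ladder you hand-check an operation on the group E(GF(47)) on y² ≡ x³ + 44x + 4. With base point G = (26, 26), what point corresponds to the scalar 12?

Repeated addition: build up to 12G.
2G: tangent at (26, 26): λ = (3·26² + 44)/(2·26) ≡ 4/5. 5⁻¹ ≡ 19 (mod 47), so λ ≡ 4·19 ≡ 29.
  x = λ² - 26 - 26 = 841 - 52 ≡ 37; y = λ·(26 - 37) - 26 ≡ 31. → (37, 31)
3G: (37, 31) + (26, 26). λ = (26 - 31)/(26 - 37) ≡ 42/36 mod 47. 36⁻¹ ≡ 17 (mod 47), so λ ≡ 9.
  x = λ² - 37 - 26 = 81 - 63 ≡ 18; y = λ·(37 - 18) - 31 ≡ 46. → (18, 46)
4G: (18, 46) + (26, 26). λ = (26 - 46)/(26 - 18) ≡ 27/8 mod 47. 8⁻¹ ≡ 6 (mod 47), so λ ≡ 21.
  x = λ² - 18 - 26 = 441 - 44 ≡ 21; y = λ·(18 - 21) - 46 ≡ 32. → (21, 32)
5G: (21, 32) + (26, 26). λ = (26 - 32)/(26 - 21) ≡ 41/5 mod 47. 5⁻¹ ≡ 19 (mod 47) since 5·19 = 95 ≡ 1, so λ ≡ 27.
  x = λ² - 21 - 26 = 729 - 47 ≡ 24; y = λ·(21 - 24) - 32 ≡ 28. → (24, 28)
6G: (24, 28) + (26, 26). λ = (26 - 28)/(26 - 24) ≡ 45/2 mod 47. 2⁻¹ ≡ 24 (mod 47) since 2·24 = 48 ≡ 1, so λ ≡ 46.
  x = λ² - 24 - 26 = 2116 - 50 ≡ 45; y = λ·(24 - 45) - 28 ≡ 40. → (45, 40)
7G: (45, 40) + (26, 26). λ = (26 - 40)/(26 - 45) ≡ 33/28 mod 47. 28⁻¹ ≡ 42 (mod 47), so λ ≡ 23.
  x = λ² - 45 - 26 = 529 - 71 ≡ 35; y = λ·(45 - 35) - 40 ≡ 2. → (35, 2)
8G: (35, 2) + (26, 26). λ = (26 - 2)/(26 - 35) ≡ 24/38 mod 47. 38⁻¹ ≡ 26 (mod 47) since 38·26 = 988 ≡ 1, so λ ≡ 13.
  x = λ² - 35 - 26 = 169 - 61 ≡ 14; y = λ·(35 - 14) - 2 ≡ 36. → (14, 36)
9G: (14, 36) + (26, 26). λ = (26 - 36)/(26 - 14) ≡ 37/12 mod 47. 12⁻¹ ≡ 4 (mod 47), so λ ≡ 7.
  x = λ² - 14 - 26 = 49 - 40 ≡ 9; y = λ·(14 - 9) - 36 ≡ 46. → (9, 46)
10G: (9, 46) + (26, 26). λ = (26 - 46)/(26 - 9) ≡ 27/17 mod 47. 17⁻¹ ≡ 36 (mod 47) since 17·36 = 612 ≡ 1, so λ ≡ 32.
  x = λ² - 9 - 26 = 1024 - 35 ≡ 2; y = λ·(9 - 2) - 46 ≡ 37. → (2, 37)
11G: (2, 37) + (26, 26). λ = (26 - 37)/(26 - 2) ≡ 36/24 mod 47. 24⁻¹ ≡ 2 (mod 47), so λ ≡ 25.
  x = λ² - 2 - 26 = 625 - 28 ≡ 33; y = λ·(2 - 33) - 37 ≡ 34. → (33, 34)
12G: (33, 34) + (26, 26). λ = (26 - 34)/(26 - 33) ≡ 39/40 mod 47. 40⁻¹ ≡ 20 (mod 47), so λ ≡ 28.
  x = λ² - 33 - 26 = 784 - 59 ≡ 20; y = λ·(33 - 20) - 34 ≡ 1. → (20, 1)

(20, 1)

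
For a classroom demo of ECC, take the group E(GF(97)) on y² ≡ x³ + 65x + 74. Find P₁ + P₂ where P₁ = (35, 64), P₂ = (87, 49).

(35, 64) + (87, 49). λ = (49 - 64)/(87 - 35) ≡ 82/52 mod 97. 52⁻¹ ≡ 28 (mod 97), so λ ≡ 65.
  x = λ² - 35 - 87 = 4225 - 122 ≡ 29; y = λ·(35 - 29) - 64 ≡ 35. → (29, 35)

(29, 35)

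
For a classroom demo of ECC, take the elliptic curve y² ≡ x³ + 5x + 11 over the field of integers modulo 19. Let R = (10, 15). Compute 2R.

tangent at (10, 15): λ = (3·10² + 5)/(2·15) ≡ 1/11. 11⁻¹ ≡ 7 (mod 19), so λ ≡ 1·7 ≡ 7.
  x = λ² - 10 - 10 = 49 - 20 ≡ 10; y = λ·(10 - 10) - 15 ≡ 4. → (10, 4)

(10, 4)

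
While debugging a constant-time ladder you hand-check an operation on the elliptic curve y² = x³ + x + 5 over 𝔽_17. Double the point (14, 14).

(7, 10)

tangent at (14, 14): λ = (3·14² + 1)/(2·14) ≡ 11/11. 11⁻¹ ≡ 14 (mod 17), so λ ≡ 11·14 ≡ 1.
  x = λ² - 14 - 14 = 1 - 28 ≡ 7; y = λ·(14 - 7) - 14 ≡ 10. → (7, 10)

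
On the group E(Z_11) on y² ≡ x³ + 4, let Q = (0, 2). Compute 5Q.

Double-and-add on 5 = (101)₂. Start with Q = (0, 2) for the leading 1-bit.
double: tangent at (0, 2): λ = (3·0² + 0)/(2·2) ≡ 0/4. 4⁻¹ ≡ 3 (mod 11), so λ ≡ 0·3 ≡ 0.
  x = λ² - 0 - 0 = 0 - 0 ≡ 0; y = λ·(0 - 0) - 2 ≡ 9. → (0, 9)
double: tangent at (0, 9): λ = (3·0² + 0)/(2·9) ≡ 0/7. 7⁻¹ ≡ 8 (mod 11) since 7·8 = 56 ≡ 1, so λ ≡ 0·8 ≡ 0.
  x = λ² - 0 - 0 = 0 - 0 ≡ 0; y = λ·(0 - 0) - 9 ≡ 2. → (0, 2)
add Q: tangent at (0, 2): λ = (3·0² + 0)/(2·2) ≡ 0/4. 4⁻¹ ≡ 3 (mod 11), so λ ≡ 0·3 ≡ 0.
  x = λ² - 0 - 0 = 0 - 0 ≡ 0; y = λ·(0 - 0) - 2 ≡ 9. → (0, 9)

(0, 9)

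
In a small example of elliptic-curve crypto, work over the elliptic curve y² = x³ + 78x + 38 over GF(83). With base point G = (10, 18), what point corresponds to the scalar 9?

Double-and-add on 9 = (1001)₂. Start with G = (10, 18) for the leading 1-bit.
double: tangent at (10, 18): λ = (3·10² + 78)/(2·18) ≡ 46/36. 36⁻¹ ≡ 30 (mod 83), so λ ≡ 46·30 ≡ 52.
  x = λ² - 10 - 10 = 2704 - 20 ≡ 28; y = λ·(10 - 28) - 18 ≡ 42. → (28, 42)
double: tangent at (28, 42): λ = (3·28² + 78)/(2·42) ≡ 23/1. 1⁻¹ ≡ 1 (mod 83), so λ ≡ 23·1 ≡ 23.
  x = λ² - 28 - 28 = 529 - 56 ≡ 58; y = λ·(28 - 58) - 42 ≡ 15. → (58, 15)
double: tangent at (58, 15): λ = (3·58² + 78)/(2·15) ≡ 44/30. 30⁻¹ ≡ 36 (mod 83), so λ ≡ 44·36 ≡ 7.
  x = λ² - 58 - 58 = 49 - 116 ≡ 16; y = λ·(58 - 16) - 15 ≡ 30. → (16, 30)
add G: (16, 30) + (10, 18). λ = (18 - 30)/(10 - 16) ≡ 71/77 mod 83. 77⁻¹ ≡ 69 (mod 83) since 77·69 = 5313 ≡ 1, so λ ≡ 2.
  x = λ² - 16 - 10 = 4 - 26 ≡ 61; y = λ·(16 - 61) - 30 ≡ 46. → (61, 46)

(61, 46)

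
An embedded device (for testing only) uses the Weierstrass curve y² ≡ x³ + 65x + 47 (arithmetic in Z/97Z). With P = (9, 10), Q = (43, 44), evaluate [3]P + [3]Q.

First 3P:
Repeated addition: build up to 3P.
2P: tangent at (9, 10): λ = (3·9² + 65)/(2·10) ≡ 17/20. 20⁻¹ ≡ 34 (mod 97) since 20·34 = 680 ≡ 1, so λ ≡ 17·34 ≡ 93.
  x = λ² - 9 - 9 = 8649 - 18 ≡ 95; y = λ·(9 - 95) - 10 ≡ 43. → (95, 43)
3P: (95, 43) + (9, 10). λ = (10 - 43)/(9 - 95) ≡ 64/11 mod 97. 11⁻¹ ≡ 53 (mod 97) since 11·53 = 583 ≡ 1, so λ ≡ 94.
  x = λ² - 95 - 9 = 8836 - 104 ≡ 2; y = λ·(95 - 2) - 43 ≡ 66. → (2, 66)
3P = (2, 66).
Next 3Q:
Repeated addition: build up to 3Q.
2Q: tangent at (43, 44): λ = (3·43² + 65)/(2·44) ≡ 83/88. 88⁻¹ ≡ 43 (mod 97), so λ ≡ 83·43 ≡ 77.
  x = λ² - 43 - 43 = 5929 - 86 ≡ 23; y = λ·(43 - 23) - 44 ≡ 41. → (23, 41)
3Q: (23, 41) + (43, 44). λ = (44 - 41)/(43 - 23) ≡ 3/20 mod 97. 20⁻¹ ≡ 34 (mod 97), so λ ≡ 5.
  x = λ² - 23 - 43 = 25 - 66 ≡ 56; y = λ·(23 - 56) - 41 ≡ 85. → (56, 85)
3Q = (56, 85).
Finally 3P + 3Q:
(2, 66) + (56, 85). λ = (85 - 66)/(56 - 2) ≡ 19/54 mod 97. 54⁻¹ ≡ 9 (mod 97), so λ ≡ 74.
  x = λ² - 2 - 56 = 5476 - 58 ≡ 83; y = λ·(2 - 83) - 66 ≡ 51. → (83, 51)

(83, 51)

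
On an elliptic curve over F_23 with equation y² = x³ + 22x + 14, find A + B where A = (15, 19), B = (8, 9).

(18, 3)

(15, 19) + (8, 9). λ = (9 - 19)/(8 - 15) ≡ 13/16 mod 23. 16⁻¹ ≡ 13 (mod 23), so λ ≡ 8.
  x = λ² - 15 - 8 = 64 - 23 ≡ 18; y = λ·(15 - 18) - 19 ≡ 3. → (18, 3)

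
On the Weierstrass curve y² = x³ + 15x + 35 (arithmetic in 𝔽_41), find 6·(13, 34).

(12, 37)

Write Q = (13, 34).
Double-and-add on 6 = (110)₂. Start with Q = (13, 34) for the leading 1-bit.
double: tangent at (13, 34): λ = (3·13² + 15)/(2·34) ≡ 30/27. 27⁻¹ ≡ 38 (mod 41) since 27·38 = 1026 ≡ 1, so λ ≡ 30·38 ≡ 33.
  x = λ² - 13 - 13 = 1089 - 26 ≡ 38; y = λ·(13 - 38) - 34 ≡ 2. → (38, 2)
add Q: (38, 2) + (13, 34). λ = (34 - 2)/(13 - 38) ≡ 32/16 mod 41. 16⁻¹ ≡ 18 (mod 41), so λ ≡ 2.
  x = λ² - 38 - 13 = 4 - 51 ≡ 35; y = λ·(38 - 35) - 2 ≡ 4. → (35, 4)
double: tangent at (35, 4): λ = (3·35² + 15)/(2·4) ≡ 0/8. 8⁻¹ ≡ 36 (mod 41), so λ ≡ 0·36 ≡ 0.
  x = λ² - 35 - 35 = 0 - 70 ≡ 12; y = λ·(35 - 12) - 4 ≡ 37. → (12, 37)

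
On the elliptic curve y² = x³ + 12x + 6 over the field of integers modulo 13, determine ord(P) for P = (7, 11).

2P: tangent at (7, 11): λ = (3·7² + 12)/(2·11) ≡ 3/9. 9⁻¹ ≡ 3 (mod 13), so λ ≡ 3·3 ≡ 9.
  x = λ² - 7 - 7 = 81 - 14 ≡ 2; y = λ·(7 - 2) - 11 ≡ 8. → (2, 8)
3P: (2, 8) + (7, 11). λ = (11 - 8)/(7 - 2) ≡ 3/5 mod 13. 5⁻¹ ≡ 8 (mod 13) since 5·8 = 40 ≡ 1, so λ ≡ 11.
  x = λ² - 2 - 7 = 121 - 9 ≡ 8; y = λ·(2 - 8) - 8 ≡ 4. → (8, 4)
4P: (8, 4) + (7, 11). λ = (11 - 4)/(7 - 8) ≡ 7/12 mod 13. 12⁻¹ ≡ 12 (mod 13) since 12·12 = 144 ≡ 1, so λ ≡ 6.
  x = λ² - 8 - 7 = 36 - 15 ≡ 8; y = λ·(8 - 8) - 4 ≡ 9. → (8, 9)
5P: (8, 9) + (7, 11). λ = (11 - 9)/(7 - 8) ≡ 2/12 mod 13. 12⁻¹ ≡ 12 (mod 13) since 12·12 = 144 ≡ 1, so λ ≡ 11.
  x = λ² - 8 - 7 = 121 - 15 ≡ 2; y = λ·(8 - 2) - 9 ≡ 5. → (2, 5)
6P: (2, 5) + (7, 11). λ = (11 - 5)/(7 - 2) ≡ 6/5 mod 13. 5⁻¹ ≡ 8 (mod 13), so λ ≡ 9.
  x = λ² - 2 - 7 = 81 - 9 ≡ 7; y = λ·(2 - 7) - 5 ≡ 2. → (7, 2)
7P: (7, 2) + (7, 11): same x and y₁ ≡ -y₂, so the sum is O.
7P = O, so the order is 7.

7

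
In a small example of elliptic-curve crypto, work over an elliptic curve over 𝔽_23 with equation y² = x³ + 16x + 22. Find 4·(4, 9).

Write P = (4, 9).
Double-and-add on 4 = (100)₂. Start with P = (4, 9) for the leading 1-bit.
double: tangent at (4, 9): λ = (3·4² + 16)/(2·9) ≡ 18/18. 18⁻¹ ≡ 9 (mod 23), so λ ≡ 18·9 ≡ 1.
  x = λ² - 4 - 4 = 1 - 8 ≡ 16; y = λ·(4 - 16) - 9 ≡ 2. → (16, 2)
double: tangent at (16, 2): λ = (3·16² + 16)/(2·2) ≡ 2/4. 4⁻¹ ≡ 6 (mod 23), so λ ≡ 2·6 ≡ 12.
  x = λ² - 16 - 16 = 144 - 32 ≡ 20; y = λ·(16 - 20) - 2 ≡ 19. → (20, 19)

(20, 19)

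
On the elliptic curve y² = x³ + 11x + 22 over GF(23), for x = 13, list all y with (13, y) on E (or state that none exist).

x³ + 11x + 22 = 2362 ≡ 16 (mod 23).
Square roots of 16 mod 23: 4 and 19 (since 4² = 16 ≡ 16).

4, 19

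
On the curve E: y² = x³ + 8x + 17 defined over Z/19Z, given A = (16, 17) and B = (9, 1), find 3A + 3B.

First 3A:
Repeated addition: build up to 3A.
2A: tangent at (16, 17): λ = (3·16² + 8)/(2·17) ≡ 16/15. 15⁻¹ ≡ 14 (mod 19), so λ ≡ 16·14 ≡ 15.
  x = λ² - 16 - 16 = 225 - 32 ≡ 3; y = λ·(16 - 3) - 17 ≡ 7. → (3, 7)
3A: (3, 7) + (16, 17). λ = (17 - 7)/(16 - 3) ≡ 10/13 mod 19. 13⁻¹ ≡ 3 (mod 19) since 13·3 = 39 ≡ 1, so λ ≡ 11.
  x = λ² - 3 - 16 = 121 - 19 ≡ 7; y = λ·(3 - 7) - 7 ≡ 6. → (7, 6)
3A = (7, 6).
Next 3B:
Repeated addition: build up to 3B.
2B: tangent at (9, 1): λ = (3·9² + 8)/(2·1) ≡ 4/2. 2⁻¹ ≡ 10 (mod 19) since 2·10 = 20 ≡ 1, so λ ≡ 4·10 ≡ 2.
  x = λ² - 9 - 9 = 4 - 18 ≡ 5; y = λ·(9 - 5) - 1 ≡ 7. → (5, 7)
3B: (5, 7) + (9, 1). λ = (1 - 7)/(9 - 5) ≡ 13/4 mod 19. 4⁻¹ ≡ 5 (mod 19), so λ ≡ 8.
  x = λ² - 5 - 9 = 64 - 14 ≡ 12; y = λ·(5 - 12) - 7 ≡ 13. → (12, 13)
3B = (12, 13).
Finally 3A + 3B:
(7, 6) + (12, 13). λ = (13 - 6)/(12 - 7) ≡ 7/5 mod 19. 5⁻¹ ≡ 4 (mod 19), so λ ≡ 9.
  x = λ² - 7 - 12 = 81 - 19 ≡ 5; y = λ·(7 - 5) - 6 ≡ 12. → (5, 12)

(5, 12)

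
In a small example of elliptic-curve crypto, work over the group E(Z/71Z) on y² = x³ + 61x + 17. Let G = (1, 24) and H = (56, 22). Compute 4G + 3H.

First 4G:
Double-and-add on 4 = (100)₂. Start with G = (1, 24) for the leading 1-bit.
double: tangent at (1, 24): λ = (3·1² + 61)/(2·24) ≡ 64/48. 48⁻¹ ≡ 37 (mod 71), so λ ≡ 64·37 ≡ 25.
  x = λ² - 1 - 1 = 625 - 2 ≡ 55; y = λ·(1 - 55) - 24 ≡ 46. → (55, 46)
double: tangent at (55, 46): λ = (3·55² + 61)/(2·46) ≡ 48/21. 21⁻¹ ≡ 44 (mod 71), so λ ≡ 48·44 ≡ 53.
  x = λ² - 55 - 55 = 2809 - 110 ≡ 1; y = λ·(55 - 1) - 46 ≡ 47. → (1, 47)
4G = (1, 47).
Next 3H:
Repeated addition: build up to 3H.
2H: tangent at (56, 22): λ = (3·56² + 61)/(2·22) ≡ 26/44. 44⁻¹ ≡ 21 (mod 71), so λ ≡ 26·21 ≡ 49.
  x = λ² - 56 - 56 = 2401 - 112 ≡ 17; y = λ·(56 - 17) - 22 ≡ 43. → (17, 43)
3H: (17, 43) + (56, 22). λ = (22 - 43)/(56 - 17) ≡ 50/39 mod 71. 39⁻¹ ≡ 51 (mod 71), so λ ≡ 65.
  x = λ² - 17 - 56 = 4225 - 73 ≡ 34; y = λ·(17 - 34) - 43 ≡ 59. → (34, 59)
3H = (34, 59).
Finally 4G + 3H:
(1, 47) + (34, 59). λ = (59 - 47)/(34 - 1) ≡ 12/33 mod 71. 33⁻¹ ≡ 28 (mod 71), so λ ≡ 52.
  x = λ² - 1 - 34 = 2704 - 35 ≡ 42; y = λ·(1 - 42) - 47 ≡ 22. → (42, 22)

(42, 22)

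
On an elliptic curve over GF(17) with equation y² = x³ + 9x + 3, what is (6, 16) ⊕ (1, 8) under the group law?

(6, 16) + (1, 8). λ = (8 - 16)/(1 - 6) ≡ 9/12 mod 17. 12⁻¹ ≡ 10 (mod 17) since 12·10 = 120 ≡ 1, so λ ≡ 5.
  x = λ² - 6 - 1 = 25 - 7 ≡ 1; y = λ·(6 - 1) - 16 ≡ 9. → (1, 9)

(1, 9)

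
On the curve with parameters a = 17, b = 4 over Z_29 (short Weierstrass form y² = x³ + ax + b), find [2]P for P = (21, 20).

tangent at (21, 20): λ = (3·21² + 17)/(2·20) ≡ 6/11. 11⁻¹ ≡ 8 (mod 29), so λ ≡ 6·8 ≡ 19.
  x = λ² - 21 - 21 = 361 - 42 ≡ 0; y = λ·(21 - 0) - 20 ≡ 2. → (0, 2)

(0, 2)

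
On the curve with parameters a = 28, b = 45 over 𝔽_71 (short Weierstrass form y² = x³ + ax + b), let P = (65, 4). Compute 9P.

Double-and-add on 9 = (1001)₂. Start with P = (65, 4) for the leading 1-bit.
double: tangent at (65, 4): λ = (3·65² + 28)/(2·4) ≡ 65/8. 8⁻¹ ≡ 9 (mod 71), so λ ≡ 65·9 ≡ 17.
  x = λ² - 65 - 65 = 289 - 130 ≡ 17; y = λ·(65 - 17) - 4 ≡ 31. → (17, 31)
double: tangent at (17, 31): λ = (3·17² + 28)/(2·31) ≡ 43/62. 62⁻¹ ≡ 63 (mod 71), so λ ≡ 43·63 ≡ 11.
  x = λ² - 17 - 17 = 121 - 34 ≡ 16; y = λ·(17 - 16) - 31 ≡ 51. → (16, 51)
double: tangent at (16, 51): λ = (3·16² + 28)/(2·51) ≡ 15/31. 31⁻¹ ≡ 55 (mod 71), so λ ≡ 15·55 ≡ 44.
  x = λ² - 16 - 16 = 1936 - 32 ≡ 58; y = λ·(16 - 58) - 51 ≡ 18. → (58, 18)
add P: (58, 18) + (65, 4). λ = (4 - 18)/(65 - 58) ≡ 57/7 mod 71. 7⁻¹ ≡ 61 (mod 71), so λ ≡ 69.
  x = λ² - 58 - 65 = 4761 - 123 ≡ 23; y = λ·(58 - 23) - 18 ≡ 54. → (23, 54)

(23, 54)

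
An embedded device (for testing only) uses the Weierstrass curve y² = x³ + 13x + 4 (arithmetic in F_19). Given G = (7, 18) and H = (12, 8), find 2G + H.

(14, 17)

First 2G:
Repeated addition: build up to 2G.
2G: tangent at (7, 18): λ = (3·7² + 13)/(2·18) ≡ 8/17. 17⁻¹ ≡ 9 (mod 19), so λ ≡ 8·9 ≡ 15.
  x = λ² - 7 - 7 = 225 - 14 ≡ 2; y = λ·(7 - 2) - 18 ≡ 0. → (2, 0)
2G = (2, 0).
Finally 2G + H:
(2, 0) + (12, 8). λ = (8 - 0)/(12 - 2) ≡ 8/10 mod 19. 10⁻¹ ≡ 2 (mod 19), so λ ≡ 16.
  x = λ² - 2 - 12 = 256 - 14 ≡ 14; y = λ·(2 - 14) - 0 ≡ 17. → (14, 17)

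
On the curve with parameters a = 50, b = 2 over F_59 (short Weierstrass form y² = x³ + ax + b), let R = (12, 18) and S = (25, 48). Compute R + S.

(57, 37)

(12, 18) + (25, 48). λ = (48 - 18)/(25 - 12) ≡ 30/13 mod 59. 13⁻¹ ≡ 50 (mod 59) since 13·50 = 650 ≡ 1, so λ ≡ 25.
  x = λ² - 12 - 25 = 625 - 37 ≡ 57; y = λ·(12 - 57) - 18 ≡ 37. → (57, 37)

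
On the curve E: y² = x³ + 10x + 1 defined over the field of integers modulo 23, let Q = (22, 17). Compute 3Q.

(6, 1)

Repeated addition: build up to 3Q.
2Q: tangent at (22, 17): λ = (3·22² + 10)/(2·17) ≡ 13/11. 11⁻¹ ≡ 21 (mod 23), so λ ≡ 13·21 ≡ 20.
  x = λ² - 22 - 22 = 400 - 44 ≡ 11; y = λ·(22 - 11) - 17 ≡ 19. → (11, 19)
3Q: (11, 19) + (22, 17). λ = (17 - 19)/(22 - 11) ≡ 21/11 mod 23. 11⁻¹ ≡ 21 (mod 23), so λ ≡ 4.
  x = λ² - 11 - 22 = 16 - 33 ≡ 6; y = λ·(11 - 6) - 19 ≡ 1. → (6, 1)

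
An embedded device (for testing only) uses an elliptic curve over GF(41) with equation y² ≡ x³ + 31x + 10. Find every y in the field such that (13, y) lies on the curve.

x³ + 31x + 10 = 2610 ≡ 27 (mod 41).
27 is a non-residue mod 41; no y exists.

none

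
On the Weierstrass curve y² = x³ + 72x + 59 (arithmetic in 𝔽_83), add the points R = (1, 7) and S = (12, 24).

(1, 7) + (12, 24). λ = (24 - 7)/(12 - 1) ≡ 17/11 mod 83. 11⁻¹ ≡ 68 (mod 83) since 11·68 = 748 ≡ 1, so λ ≡ 77.
  x = λ² - 1 - 12 = 5929 - 13 ≡ 23; y = λ·(1 - 23) - 7 ≡ 42. → (23, 42)

(23, 42)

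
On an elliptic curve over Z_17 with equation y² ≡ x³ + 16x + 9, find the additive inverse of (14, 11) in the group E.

(14, 6)

-(14, 11) = (14, -11 mod 17) = (14, 6).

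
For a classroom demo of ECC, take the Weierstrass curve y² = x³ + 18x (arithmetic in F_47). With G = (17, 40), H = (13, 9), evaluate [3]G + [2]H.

First 3G:
Repeated addition: build up to 3G.
2G: tangent at (17, 40): λ = (3·17² + 18)/(2·40) ≡ 39/33. 33⁻¹ ≡ 10 (mod 47), so λ ≡ 39·10 ≡ 14.
  x = λ² - 17 - 17 = 196 - 34 ≡ 21; y = λ·(17 - 21) - 40 ≡ 45. → (21, 45)
3G: (21, 45) + (17, 40). λ = (40 - 45)/(17 - 21) ≡ 42/43 mod 47. 43⁻¹ ≡ 35 (mod 47), so λ ≡ 13.
  x = λ² - 21 - 17 = 169 - 38 ≡ 37; y = λ·(21 - 37) - 45 ≡ 29. → (37, 29)
3G = (37, 29).
Next 2H:
Repeated addition: build up to 2H.
2H: tangent at (13, 9): λ = (3·13² + 18)/(2·9) ≡ 8/18. 18⁻¹ ≡ 34 (mod 47), so λ ≡ 8·34 ≡ 37.
  x = λ² - 13 - 13 = 1369 - 26 ≡ 27; y = λ·(13 - 27) - 9 ≡ 37. → (27, 37)
2H = (27, 37).
Finally 3G + 2H:
(37, 29) + (27, 37). λ = (37 - 29)/(27 - 37) ≡ 8/37 mod 47. 37⁻¹ ≡ 14 (mod 47), so λ ≡ 18.
  x = λ² - 37 - 27 = 324 - 64 ≡ 25; y = λ·(37 - 25) - 29 ≡ 46. → (25, 46)

(25, 46)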